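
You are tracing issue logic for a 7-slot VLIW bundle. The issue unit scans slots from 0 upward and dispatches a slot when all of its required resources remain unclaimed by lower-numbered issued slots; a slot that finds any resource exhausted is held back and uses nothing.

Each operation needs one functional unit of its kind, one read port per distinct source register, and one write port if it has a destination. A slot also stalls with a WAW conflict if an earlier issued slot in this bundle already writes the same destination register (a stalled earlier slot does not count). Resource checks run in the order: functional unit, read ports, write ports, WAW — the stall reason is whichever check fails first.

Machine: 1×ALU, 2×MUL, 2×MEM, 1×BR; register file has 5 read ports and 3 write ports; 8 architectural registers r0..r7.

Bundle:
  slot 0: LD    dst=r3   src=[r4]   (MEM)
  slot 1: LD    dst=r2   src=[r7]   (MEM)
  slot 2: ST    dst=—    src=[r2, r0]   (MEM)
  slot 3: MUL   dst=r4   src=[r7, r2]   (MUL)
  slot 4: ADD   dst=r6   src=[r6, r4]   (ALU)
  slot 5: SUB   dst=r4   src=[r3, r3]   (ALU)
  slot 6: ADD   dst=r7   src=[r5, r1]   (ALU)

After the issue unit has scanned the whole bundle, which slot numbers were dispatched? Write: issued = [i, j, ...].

issued = [0, 1, 3]

  0. MEM→r3 ⇒ go  {1A/2Mu/1Ld/1B | 4r 2w}
  1. MEM→r2 ⇒ go  {1A/2Mu/0Ld/1B | 3r 1w}
  2. MEM ⇒ no(FU)  {1A/2Mu/0Ld/1B | 3r 1w}
  3. MUL→r4 ⇒ go  {1A/1Mu/0Ld/1B | 1r 0w}
  4. ALU→r6 ⇒ no(RD_PORT)  {1A/1Mu/0Ld/1B | 1r 0w}
  5. ALU→r4 ⇒ no(WR_PORT)  {1A/1Mu/0Ld/1B | 1r 0w}
  6. ALU→r7 ⇒ no(RD_PORT)  {1A/1Mu/0Ld/1B | 1r 0w}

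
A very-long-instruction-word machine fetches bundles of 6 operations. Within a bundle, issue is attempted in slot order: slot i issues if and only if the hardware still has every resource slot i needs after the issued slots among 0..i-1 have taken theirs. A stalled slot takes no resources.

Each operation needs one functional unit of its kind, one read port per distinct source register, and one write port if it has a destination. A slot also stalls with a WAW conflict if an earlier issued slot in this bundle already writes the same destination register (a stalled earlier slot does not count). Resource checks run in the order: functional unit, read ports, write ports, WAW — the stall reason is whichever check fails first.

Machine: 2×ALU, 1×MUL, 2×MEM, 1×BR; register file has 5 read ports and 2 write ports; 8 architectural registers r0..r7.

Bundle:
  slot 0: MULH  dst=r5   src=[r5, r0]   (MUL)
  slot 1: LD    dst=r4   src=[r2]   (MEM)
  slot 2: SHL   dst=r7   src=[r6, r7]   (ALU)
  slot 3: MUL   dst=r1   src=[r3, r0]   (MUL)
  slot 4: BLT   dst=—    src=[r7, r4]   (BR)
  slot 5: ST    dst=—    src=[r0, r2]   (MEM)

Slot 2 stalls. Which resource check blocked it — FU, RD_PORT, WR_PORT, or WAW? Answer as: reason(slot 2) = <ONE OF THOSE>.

#0 MUL src=r5,r0 dispatched  <A:2 Mu:0 Ld:2 B:1 rd:3 wr:1>
#1 MEM src=r2 dispatched  <A:2 Mu:0 Ld:1 B:1 rd:2 wr:0>
#2 ALU src=r6,r7 held:WR_PORT  <A:2 Mu:0 Ld:1 B:1 rd:2 wr:0>
#3 MUL src=r3,r0 held:FU  <A:2 Mu:0 Ld:1 B:1 rd:2 wr:0>
#4 BR src=r7,r4 dispatched  <A:2 Mu:0 Ld:1 B:0 rd:0 wr:0>
#5 MEM src=r0,r2 held:RD_PORT  <A:2 Mu:0 Ld:1 B:0 rd:0 wr:0>

reason(slot 2) = WR_PORT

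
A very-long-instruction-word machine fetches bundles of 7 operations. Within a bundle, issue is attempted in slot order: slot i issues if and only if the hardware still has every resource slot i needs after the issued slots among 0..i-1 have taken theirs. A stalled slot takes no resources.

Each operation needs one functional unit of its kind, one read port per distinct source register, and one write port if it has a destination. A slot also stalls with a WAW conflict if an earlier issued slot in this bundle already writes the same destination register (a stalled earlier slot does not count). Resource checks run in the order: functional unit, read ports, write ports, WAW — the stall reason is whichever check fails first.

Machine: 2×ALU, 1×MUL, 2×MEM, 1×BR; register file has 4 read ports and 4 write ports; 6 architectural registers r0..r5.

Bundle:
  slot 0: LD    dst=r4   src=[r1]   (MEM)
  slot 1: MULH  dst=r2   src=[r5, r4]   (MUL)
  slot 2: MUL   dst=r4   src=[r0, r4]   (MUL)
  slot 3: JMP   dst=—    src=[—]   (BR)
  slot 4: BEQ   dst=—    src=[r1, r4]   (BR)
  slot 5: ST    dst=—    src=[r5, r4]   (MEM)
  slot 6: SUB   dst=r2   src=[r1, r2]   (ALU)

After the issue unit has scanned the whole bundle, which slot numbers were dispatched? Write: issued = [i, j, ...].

slot 0 (MEM): ISSUE — free A2,Mu1,Ld1,B1 rp3 wp3
slot 1 (MUL): ISSUE — free A2,Mu0,Ld1,B1 rp1 wp2
slot 2 (MUL): stall FU — free A2,Mu0,Ld1,B1 rp1 wp2
slot 3 (BR): ISSUE — free A2,Mu0,Ld1,B0 rp1 wp2
slot 4 (BR): stall FU — free A2,Mu0,Ld1,B0 rp1 wp2
slot 5 (MEM): stall RD_PORT — free A2,Mu0,Ld1,B0 rp1 wp2
slot 6 (ALU): stall RD_PORT — free A2,Mu0,Ld1,B0 rp1 wp2

issued = [0, 1, 3]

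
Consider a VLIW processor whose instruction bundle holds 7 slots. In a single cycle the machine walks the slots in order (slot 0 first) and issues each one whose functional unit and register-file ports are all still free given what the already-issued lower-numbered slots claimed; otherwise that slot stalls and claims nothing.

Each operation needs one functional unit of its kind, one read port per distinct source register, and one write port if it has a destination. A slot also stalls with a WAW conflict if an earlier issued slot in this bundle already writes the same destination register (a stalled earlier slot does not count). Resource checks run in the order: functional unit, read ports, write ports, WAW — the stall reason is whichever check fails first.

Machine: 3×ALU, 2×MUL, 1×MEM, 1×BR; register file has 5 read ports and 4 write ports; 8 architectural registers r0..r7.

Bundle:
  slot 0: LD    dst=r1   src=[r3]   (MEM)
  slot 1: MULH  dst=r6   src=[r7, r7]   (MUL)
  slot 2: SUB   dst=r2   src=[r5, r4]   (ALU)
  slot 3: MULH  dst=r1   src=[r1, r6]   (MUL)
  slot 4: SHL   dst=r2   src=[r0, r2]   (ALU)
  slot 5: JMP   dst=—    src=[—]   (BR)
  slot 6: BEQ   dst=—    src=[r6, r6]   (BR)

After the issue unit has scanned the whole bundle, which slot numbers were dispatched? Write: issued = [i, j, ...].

[0] MEM needs rd=1 wr=1: ok; after: ALU=3 MUL=2 MEM=0 BR=1, R=4, W=3
[1] MUL needs rd=1 wr=1: ok; after: ALU=3 MUL=1 MEM=0 BR=1, R=3, W=2
[2] ALU needs rd=2 wr=1: ok; after: ALU=2 MUL=1 MEM=0 BR=1, R=1, W=1
[3] MUL needs rd=2 wr=1: RD_PORT; after: ALU=2 MUL=1 MEM=0 BR=1, R=1, W=1
[4] ALU needs rd=2 wr=1: RD_PORT; after: ALU=2 MUL=1 MEM=0 BR=1, R=1, W=1
[5] BR needs rd=0 wr=0: ok; after: ALU=2 MUL=1 MEM=0 BR=0, R=1, W=1
[6] BR needs rd=1 wr=0: FU; after: ALU=2 MUL=1 MEM=0 BR=0, R=1, W=1

issued = [0, 1, 2, 5]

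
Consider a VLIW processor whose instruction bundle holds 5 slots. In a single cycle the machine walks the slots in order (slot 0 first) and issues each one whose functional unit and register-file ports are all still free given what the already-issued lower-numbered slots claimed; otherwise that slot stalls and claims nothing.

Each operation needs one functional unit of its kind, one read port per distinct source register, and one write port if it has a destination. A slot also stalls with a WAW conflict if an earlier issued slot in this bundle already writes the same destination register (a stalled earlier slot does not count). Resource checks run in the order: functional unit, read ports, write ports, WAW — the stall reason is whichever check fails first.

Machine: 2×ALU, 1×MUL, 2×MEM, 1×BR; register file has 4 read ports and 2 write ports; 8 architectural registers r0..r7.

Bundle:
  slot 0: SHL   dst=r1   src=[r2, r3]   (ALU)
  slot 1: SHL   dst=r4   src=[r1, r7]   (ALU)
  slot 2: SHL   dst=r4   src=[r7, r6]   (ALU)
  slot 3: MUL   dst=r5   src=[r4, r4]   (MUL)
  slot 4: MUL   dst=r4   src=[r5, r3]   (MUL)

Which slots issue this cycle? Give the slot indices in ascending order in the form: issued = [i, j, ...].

  0. ALU→r1 ⇒ go  {1A/1Mu/2Ld/1B | 2r 1w}
  1. ALU→r4 ⇒ go  {0A/1Mu/2Ld/1B | 0r 0w}
  2. ALU→r4 ⇒ no(FU)  {0A/1Mu/2Ld/1B | 0r 0w}
  3. MUL→r5 ⇒ no(RD_PORT)  {0A/1Mu/2Ld/1B | 0r 0w}
  4. MUL→r4 ⇒ no(RD_PORT)  {0A/1Mu/2Ld/1B | 0r 0w}

issued = [0, 1]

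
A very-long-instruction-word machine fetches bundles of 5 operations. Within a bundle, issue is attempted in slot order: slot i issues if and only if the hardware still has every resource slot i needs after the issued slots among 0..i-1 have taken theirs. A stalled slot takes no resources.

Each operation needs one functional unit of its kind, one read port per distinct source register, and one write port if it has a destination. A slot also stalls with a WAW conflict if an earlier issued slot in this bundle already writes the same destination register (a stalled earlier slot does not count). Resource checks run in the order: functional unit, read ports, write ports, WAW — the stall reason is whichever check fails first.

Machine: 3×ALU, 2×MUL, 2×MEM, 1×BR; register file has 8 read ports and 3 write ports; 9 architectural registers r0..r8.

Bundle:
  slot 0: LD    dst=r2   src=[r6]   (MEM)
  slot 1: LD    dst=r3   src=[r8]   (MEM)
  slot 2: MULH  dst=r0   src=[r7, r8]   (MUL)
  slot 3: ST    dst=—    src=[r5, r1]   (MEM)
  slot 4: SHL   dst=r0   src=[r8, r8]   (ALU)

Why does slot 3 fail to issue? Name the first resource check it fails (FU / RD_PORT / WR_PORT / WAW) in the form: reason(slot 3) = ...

  0. MEM→r2 ⇒ go  {3A/2Mu/1Ld/1B | 7r 2w}
  1. MEM→r3 ⇒ go  {3A/2Mu/0Ld/1B | 6r 1w}
  2. MUL→r0 ⇒ go  {3A/1Mu/0Ld/1B | 4r 0w}
  3. MEM ⇒ no(FU)  {3A/1Mu/0Ld/1B | 4r 0w}
  4. ALU→r0 ⇒ no(WR_PORT)  {3A/1Mu/0Ld/1B | 4r 0w}

reason(slot 3) = FU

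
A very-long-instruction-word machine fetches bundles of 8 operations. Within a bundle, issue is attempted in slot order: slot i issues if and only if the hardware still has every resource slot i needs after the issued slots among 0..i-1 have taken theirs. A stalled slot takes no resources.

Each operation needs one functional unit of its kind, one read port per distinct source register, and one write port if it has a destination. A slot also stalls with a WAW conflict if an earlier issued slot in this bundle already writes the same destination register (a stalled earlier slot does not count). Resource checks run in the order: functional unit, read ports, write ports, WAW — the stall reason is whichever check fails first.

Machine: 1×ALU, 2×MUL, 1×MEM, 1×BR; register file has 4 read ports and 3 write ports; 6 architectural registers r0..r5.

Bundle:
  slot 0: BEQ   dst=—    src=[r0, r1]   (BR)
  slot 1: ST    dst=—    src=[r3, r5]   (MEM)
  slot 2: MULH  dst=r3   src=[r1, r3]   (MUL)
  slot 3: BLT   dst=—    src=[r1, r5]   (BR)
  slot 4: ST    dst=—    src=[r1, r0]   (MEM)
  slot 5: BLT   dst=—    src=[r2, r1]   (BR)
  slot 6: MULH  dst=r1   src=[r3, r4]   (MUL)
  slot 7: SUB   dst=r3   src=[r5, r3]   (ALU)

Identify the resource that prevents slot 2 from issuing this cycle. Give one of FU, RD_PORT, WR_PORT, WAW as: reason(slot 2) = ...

reason(slot 2) = RD_PORT

slot 0 (BR): ISSUE — free A1,Mu2,Ld1,B0 rp2 wp3
slot 1 (MEM): ISSUE — free A1,Mu2,Ld0,B0 rp0 wp3
slot 2 (MUL): stall RD_PORT — free A1,Mu2,Ld0,B0 rp0 wp3
slot 3 (BR): stall FU — free A1,Mu2,Ld0,B0 rp0 wp3
slot 4 (MEM): stall FU — free A1,Mu2,Ld0,B0 rp0 wp3
slot 5 (BR): stall FU — free A1,Mu2,Ld0,B0 rp0 wp3
slot 6 (MUL): stall RD_PORT — free A1,Mu2,Ld0,B0 rp0 wp3
slot 7 (ALU): stall RD_PORT — free A1,Mu2,Ld0,B0 rp0 wp3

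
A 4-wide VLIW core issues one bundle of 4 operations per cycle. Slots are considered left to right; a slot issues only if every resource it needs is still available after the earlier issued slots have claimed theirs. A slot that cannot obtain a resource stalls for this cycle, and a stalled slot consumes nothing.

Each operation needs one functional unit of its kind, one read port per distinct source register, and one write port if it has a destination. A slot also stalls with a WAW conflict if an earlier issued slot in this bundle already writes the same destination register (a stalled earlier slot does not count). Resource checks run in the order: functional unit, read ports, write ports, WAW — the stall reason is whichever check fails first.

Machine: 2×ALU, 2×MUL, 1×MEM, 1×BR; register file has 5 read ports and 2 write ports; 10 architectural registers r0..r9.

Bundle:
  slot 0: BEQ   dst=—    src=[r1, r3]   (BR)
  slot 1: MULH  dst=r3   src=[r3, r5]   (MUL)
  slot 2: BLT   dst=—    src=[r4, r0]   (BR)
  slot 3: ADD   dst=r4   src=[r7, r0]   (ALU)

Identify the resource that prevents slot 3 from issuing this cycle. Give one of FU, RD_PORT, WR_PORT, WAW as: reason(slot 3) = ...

#0 BR src=r1,r3 dispatched  <A:2 Mu:2 Ld:1 B:0 rd:3 wr:2>
#1 MUL src=r3,r5 dispatched  <A:2 Mu:1 Ld:1 B:0 rd:1 wr:1>
#2 BR src=r4,r0 held:FU  <A:2 Mu:1 Ld:1 B:0 rd:1 wr:1>
#3 ALU src=r7,r0 held:RD_PORT  <A:2 Mu:1 Ld:1 B:0 rd:1 wr:1>

reason(slot 3) = RD_PORT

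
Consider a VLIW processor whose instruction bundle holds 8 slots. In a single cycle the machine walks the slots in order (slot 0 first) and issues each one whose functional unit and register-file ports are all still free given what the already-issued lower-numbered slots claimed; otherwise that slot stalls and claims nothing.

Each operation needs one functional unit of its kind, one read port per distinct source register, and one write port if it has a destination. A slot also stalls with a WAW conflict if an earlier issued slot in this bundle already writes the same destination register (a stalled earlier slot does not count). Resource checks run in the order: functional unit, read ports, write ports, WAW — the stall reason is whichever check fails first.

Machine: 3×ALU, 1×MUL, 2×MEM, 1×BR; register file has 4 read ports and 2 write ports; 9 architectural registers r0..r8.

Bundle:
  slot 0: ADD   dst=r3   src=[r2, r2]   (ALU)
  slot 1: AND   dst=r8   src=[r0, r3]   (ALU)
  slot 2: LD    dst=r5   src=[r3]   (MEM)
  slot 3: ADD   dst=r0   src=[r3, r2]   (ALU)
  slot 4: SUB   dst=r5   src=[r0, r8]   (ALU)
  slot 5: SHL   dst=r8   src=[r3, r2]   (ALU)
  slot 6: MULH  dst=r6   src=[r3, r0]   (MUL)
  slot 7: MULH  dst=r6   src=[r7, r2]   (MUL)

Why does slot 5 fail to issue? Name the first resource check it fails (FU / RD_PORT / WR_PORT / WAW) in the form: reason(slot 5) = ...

reason(slot 5) = RD_PORT

#0 ALU src=r2,r2 dispatched  <A:2 Mu:1 Ld:2 B:1 rd:3 wr:1>
#1 ALU src=r0,r3 dispatched  <A:1 Mu:1 Ld:2 B:1 rd:1 wr:0>
#2 MEM src=r3 held:WR_PORT  <A:1 Mu:1 Ld:2 B:1 rd:1 wr:0>
#3 ALU src=r3,r2 held:RD_PORT  <A:1 Mu:1 Ld:2 B:1 rd:1 wr:0>
#4 ALU src=r0,r8 held:RD_PORT  <A:1 Mu:1 Ld:2 B:1 rd:1 wr:0>
#5 ALU src=r3,r2 held:RD_PORT  <A:1 Mu:1 Ld:2 B:1 rd:1 wr:0>
#6 MUL src=r3,r0 held:RD_PORT  <A:1 Mu:1 Ld:2 B:1 rd:1 wr:0>
#7 MUL src=r7,r2 held:RD_PORT  <A:1 Mu:1 Ld:2 B:1 rd:1 wr:0>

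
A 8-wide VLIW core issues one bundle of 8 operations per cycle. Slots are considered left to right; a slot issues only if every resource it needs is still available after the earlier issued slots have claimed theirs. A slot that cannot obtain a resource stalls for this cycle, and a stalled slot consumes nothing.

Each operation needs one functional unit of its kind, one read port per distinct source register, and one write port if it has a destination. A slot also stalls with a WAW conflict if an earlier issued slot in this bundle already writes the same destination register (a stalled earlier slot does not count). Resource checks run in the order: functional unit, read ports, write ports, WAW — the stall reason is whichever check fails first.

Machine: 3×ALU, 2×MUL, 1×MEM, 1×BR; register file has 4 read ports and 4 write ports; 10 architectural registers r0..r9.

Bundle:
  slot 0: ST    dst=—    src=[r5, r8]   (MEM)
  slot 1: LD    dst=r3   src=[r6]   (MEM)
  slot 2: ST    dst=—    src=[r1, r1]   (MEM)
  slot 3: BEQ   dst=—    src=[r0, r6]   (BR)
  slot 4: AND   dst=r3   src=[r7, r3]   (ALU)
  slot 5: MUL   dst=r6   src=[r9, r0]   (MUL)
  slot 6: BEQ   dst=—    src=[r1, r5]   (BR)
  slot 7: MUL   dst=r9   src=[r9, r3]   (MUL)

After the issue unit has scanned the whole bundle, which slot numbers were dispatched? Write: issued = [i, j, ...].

issued = [0, 3]

#0 MEM src=r5,r8 dispatched  <A:3 Mu:2 Ld:0 B:1 rd:2 wr:4>
#1 MEM src=r6 held:FU  <A:3 Mu:2 Ld:0 B:1 rd:2 wr:4>
#2 MEM src=r1,r1 held:FU  <A:3 Mu:2 Ld:0 B:1 rd:2 wr:4>
#3 BR src=r0,r6 dispatched  <A:3 Mu:2 Ld:0 B:0 rd:0 wr:4>
#4 ALU src=r7,r3 held:RD_PORT  <A:3 Mu:2 Ld:0 B:0 rd:0 wr:4>
#5 MUL src=r9,r0 held:RD_PORT  <A:3 Mu:2 Ld:0 B:0 rd:0 wr:4>
#6 BR src=r1,r5 held:FU  <A:3 Mu:2 Ld:0 B:0 rd:0 wr:4>
#7 MUL src=r9,r3 held:RD_PORT  <A:3 Mu:2 Ld:0 B:0 rd:0 wr:4>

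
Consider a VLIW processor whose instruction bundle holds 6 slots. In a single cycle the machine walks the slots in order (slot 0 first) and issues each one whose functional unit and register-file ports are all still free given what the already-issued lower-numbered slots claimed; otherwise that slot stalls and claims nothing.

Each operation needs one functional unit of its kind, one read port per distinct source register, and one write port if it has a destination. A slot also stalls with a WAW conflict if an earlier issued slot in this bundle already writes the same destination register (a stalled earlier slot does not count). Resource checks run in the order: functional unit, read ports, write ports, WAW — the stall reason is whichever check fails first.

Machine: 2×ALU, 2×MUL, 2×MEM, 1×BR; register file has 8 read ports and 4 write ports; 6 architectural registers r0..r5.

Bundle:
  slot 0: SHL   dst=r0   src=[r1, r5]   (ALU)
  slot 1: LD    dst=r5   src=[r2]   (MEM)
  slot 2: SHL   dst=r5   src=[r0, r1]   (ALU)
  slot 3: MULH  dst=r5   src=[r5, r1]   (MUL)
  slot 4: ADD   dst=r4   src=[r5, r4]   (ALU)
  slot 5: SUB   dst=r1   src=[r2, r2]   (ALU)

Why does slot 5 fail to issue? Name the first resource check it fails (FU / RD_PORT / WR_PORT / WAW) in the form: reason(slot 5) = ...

reason(slot 5) = FU

slot 0 (ALU): ISSUE — free A1,Mu2,Ld2,B1 rp6 wp3
slot 1 (MEM): ISSUE — free A1,Mu2,Ld1,B1 rp5 wp2
slot 2 (ALU): stall WAW — free A1,Mu2,Ld1,B1 rp5 wp2
slot 3 (MUL): stall WAW — free A1,Mu2,Ld1,B1 rp5 wp2
slot 4 (ALU): ISSUE — free A0,Mu2,Ld1,B1 rp3 wp1
slot 5 (ALU): stall FU — free A0,Mu2,Ld1,B1 rp3 wp1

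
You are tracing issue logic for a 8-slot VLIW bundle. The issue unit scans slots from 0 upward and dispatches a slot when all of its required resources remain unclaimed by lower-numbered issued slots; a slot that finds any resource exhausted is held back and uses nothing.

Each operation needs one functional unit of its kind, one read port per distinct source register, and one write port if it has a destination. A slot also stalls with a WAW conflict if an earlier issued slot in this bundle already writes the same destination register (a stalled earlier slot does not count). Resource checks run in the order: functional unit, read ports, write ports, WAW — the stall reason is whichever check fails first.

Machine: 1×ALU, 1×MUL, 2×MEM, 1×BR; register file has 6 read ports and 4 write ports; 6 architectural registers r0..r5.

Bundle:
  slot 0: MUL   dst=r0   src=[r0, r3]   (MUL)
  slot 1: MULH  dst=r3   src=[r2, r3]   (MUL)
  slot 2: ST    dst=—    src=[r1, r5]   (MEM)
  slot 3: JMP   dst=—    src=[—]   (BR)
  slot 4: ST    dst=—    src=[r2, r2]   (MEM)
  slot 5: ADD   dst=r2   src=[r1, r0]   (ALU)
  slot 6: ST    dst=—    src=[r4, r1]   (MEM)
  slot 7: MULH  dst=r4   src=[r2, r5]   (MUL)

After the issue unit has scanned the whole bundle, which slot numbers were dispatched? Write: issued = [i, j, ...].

slot 0 (MUL): ISSUE — free A1,Mu0,Ld2,B1 rp4 wp3
slot 1 (MUL): stall FU — free A1,Mu0,Ld2,B1 rp4 wp3
slot 2 (MEM): ISSUE — free A1,Mu0,Ld1,B1 rp2 wp3
slot 3 (BR): ISSUE — free A1,Mu0,Ld1,B0 rp2 wp3
slot 4 (MEM): ISSUE — free A1,Mu0,Ld0,B0 rp1 wp3
slot 5 (ALU): stall RD_PORT — free A1,Mu0,Ld0,B0 rp1 wp3
slot 6 (MEM): stall FU — free A1,Mu0,Ld0,B0 rp1 wp3
slot 7 (MUL): stall FU — free A1,Mu0,Ld0,B0 rp1 wp3

issued = [0, 2, 3, 4]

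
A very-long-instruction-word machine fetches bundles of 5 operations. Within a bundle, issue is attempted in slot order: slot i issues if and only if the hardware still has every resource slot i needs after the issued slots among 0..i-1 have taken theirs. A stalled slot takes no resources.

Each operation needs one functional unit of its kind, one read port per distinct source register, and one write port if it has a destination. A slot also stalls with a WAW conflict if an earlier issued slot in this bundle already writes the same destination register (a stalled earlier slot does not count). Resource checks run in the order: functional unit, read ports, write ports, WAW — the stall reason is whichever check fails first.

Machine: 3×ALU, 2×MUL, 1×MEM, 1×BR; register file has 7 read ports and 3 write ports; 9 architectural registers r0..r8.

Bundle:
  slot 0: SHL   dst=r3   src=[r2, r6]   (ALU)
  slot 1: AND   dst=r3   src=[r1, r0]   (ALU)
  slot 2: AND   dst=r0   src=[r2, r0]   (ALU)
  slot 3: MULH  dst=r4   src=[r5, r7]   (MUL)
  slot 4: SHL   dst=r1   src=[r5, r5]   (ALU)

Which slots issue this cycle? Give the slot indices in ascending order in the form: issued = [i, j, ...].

[0] ALU needs rd=2 wr=1: ok; after: ALU=2 MUL=2 MEM=1 BR=1, R=5, W=2
[1] ALU needs rd=2 wr=1: WAW; after: ALU=2 MUL=2 MEM=1 BR=1, R=5, W=2
[2] ALU needs rd=2 wr=1: ok; after: ALU=1 MUL=2 MEM=1 BR=1, R=3, W=1
[3] MUL needs rd=2 wr=1: ok; after: ALU=1 MUL=1 MEM=1 BR=1, R=1, W=0
[4] ALU needs rd=1 wr=1: WR_PORT; after: ALU=1 MUL=1 MEM=1 BR=1, R=1, W=0

issued = [0, 2, 3]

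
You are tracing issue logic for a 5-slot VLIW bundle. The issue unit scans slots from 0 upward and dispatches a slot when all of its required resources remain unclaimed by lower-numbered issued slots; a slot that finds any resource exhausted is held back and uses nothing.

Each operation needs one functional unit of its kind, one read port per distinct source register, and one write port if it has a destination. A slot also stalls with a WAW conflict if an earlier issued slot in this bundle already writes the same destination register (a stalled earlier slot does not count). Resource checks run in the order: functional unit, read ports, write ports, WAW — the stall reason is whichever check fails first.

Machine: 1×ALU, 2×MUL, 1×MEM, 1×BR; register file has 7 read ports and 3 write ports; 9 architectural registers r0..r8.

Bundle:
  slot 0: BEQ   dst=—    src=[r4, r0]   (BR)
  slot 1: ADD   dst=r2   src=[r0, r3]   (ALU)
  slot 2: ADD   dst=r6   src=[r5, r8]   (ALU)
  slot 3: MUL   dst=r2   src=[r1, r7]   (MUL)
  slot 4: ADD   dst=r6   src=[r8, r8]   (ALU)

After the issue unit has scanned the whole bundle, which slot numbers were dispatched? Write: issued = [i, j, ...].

issued = [0, 1]

(0) want 1×BR +2rd +0wr — yes → AL1|MU2|ME1|BR0|rd5|wr3
(1) want 1×ALU +2rd +1wr — yes → AL0|MU2|ME1|BR0|rd3|wr2
(2) want 1×ALU +2rd +1wr — FU → AL0|MU2|ME1|BR0|rd3|wr2
(3) want 1×MUL +2rd +1wr — WAW → AL0|MU2|ME1|BR0|rd3|wr2
(4) want 1×ALU +1rd +1wr — FU → AL0|MU2|ME1|BR0|rd3|wr2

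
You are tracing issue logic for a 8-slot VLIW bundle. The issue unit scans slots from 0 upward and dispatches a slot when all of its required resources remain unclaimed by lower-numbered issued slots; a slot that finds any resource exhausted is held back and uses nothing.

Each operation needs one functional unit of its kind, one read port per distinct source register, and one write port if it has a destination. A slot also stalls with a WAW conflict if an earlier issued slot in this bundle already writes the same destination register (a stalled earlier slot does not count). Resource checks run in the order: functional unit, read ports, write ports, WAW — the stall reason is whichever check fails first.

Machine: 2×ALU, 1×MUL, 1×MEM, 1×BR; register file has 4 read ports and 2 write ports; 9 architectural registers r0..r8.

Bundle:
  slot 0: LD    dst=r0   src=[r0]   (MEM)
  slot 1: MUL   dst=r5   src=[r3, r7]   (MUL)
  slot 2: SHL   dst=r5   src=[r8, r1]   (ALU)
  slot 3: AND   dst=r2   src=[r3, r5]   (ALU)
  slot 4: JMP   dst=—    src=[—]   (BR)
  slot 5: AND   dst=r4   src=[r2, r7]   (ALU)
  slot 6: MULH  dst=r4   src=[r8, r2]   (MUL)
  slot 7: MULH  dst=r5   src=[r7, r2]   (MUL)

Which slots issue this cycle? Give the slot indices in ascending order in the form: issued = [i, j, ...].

slot 0 (MEM): ISSUE — free A2,Mu1,Ld0,B1 rp3 wp1
slot 1 (MUL): ISSUE — free A2,Mu0,Ld0,B1 rp1 wp0
slot 2 (ALU): stall RD_PORT — free A2,Mu0,Ld0,B1 rp1 wp0
slot 3 (ALU): stall RD_PORT — free A2,Mu0,Ld0,B1 rp1 wp0
slot 4 (BR): ISSUE — free A2,Mu0,Ld0,B0 rp1 wp0
slot 5 (ALU): stall RD_PORT — free A2,Mu0,Ld0,B0 rp1 wp0
slot 6 (MUL): stall FU — free A2,Mu0,Ld0,B0 rp1 wp0
slot 7 (MUL): stall FU — free A2,Mu0,Ld0,B0 rp1 wp0

issued = [0, 1, 4]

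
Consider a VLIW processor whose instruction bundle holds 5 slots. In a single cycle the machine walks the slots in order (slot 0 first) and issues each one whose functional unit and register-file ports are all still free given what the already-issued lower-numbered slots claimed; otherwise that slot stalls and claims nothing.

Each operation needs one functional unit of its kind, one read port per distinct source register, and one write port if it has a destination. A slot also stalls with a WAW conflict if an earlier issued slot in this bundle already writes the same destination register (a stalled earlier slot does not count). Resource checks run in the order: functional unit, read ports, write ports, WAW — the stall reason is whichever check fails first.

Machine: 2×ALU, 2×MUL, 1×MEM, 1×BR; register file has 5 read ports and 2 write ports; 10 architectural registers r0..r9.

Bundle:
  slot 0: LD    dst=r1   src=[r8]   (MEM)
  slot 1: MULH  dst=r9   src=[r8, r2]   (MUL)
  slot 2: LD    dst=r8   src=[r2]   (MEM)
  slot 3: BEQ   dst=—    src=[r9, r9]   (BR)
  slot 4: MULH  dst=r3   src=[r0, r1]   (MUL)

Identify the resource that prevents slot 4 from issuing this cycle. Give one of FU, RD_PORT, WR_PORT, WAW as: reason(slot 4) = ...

reason(slot 4) = RD_PORT

[0] MEM needs rd=1 wr=1: ok; after: ALU=2 MUL=2 MEM=0 BR=1, R=4, W=1
[1] MUL needs rd=2 wr=1: ok; after: ALU=2 MUL=1 MEM=0 BR=1, R=2, W=0
[2] MEM needs rd=1 wr=1: FU; after: ALU=2 MUL=1 MEM=0 BR=1, R=2, W=0
[3] BR needs rd=1 wr=0: ok; after: ALU=2 MUL=1 MEM=0 BR=0, R=1, W=0
[4] MUL needs rd=2 wr=1: RD_PORT; after: ALU=2 MUL=1 MEM=0 BR=0, R=1, W=0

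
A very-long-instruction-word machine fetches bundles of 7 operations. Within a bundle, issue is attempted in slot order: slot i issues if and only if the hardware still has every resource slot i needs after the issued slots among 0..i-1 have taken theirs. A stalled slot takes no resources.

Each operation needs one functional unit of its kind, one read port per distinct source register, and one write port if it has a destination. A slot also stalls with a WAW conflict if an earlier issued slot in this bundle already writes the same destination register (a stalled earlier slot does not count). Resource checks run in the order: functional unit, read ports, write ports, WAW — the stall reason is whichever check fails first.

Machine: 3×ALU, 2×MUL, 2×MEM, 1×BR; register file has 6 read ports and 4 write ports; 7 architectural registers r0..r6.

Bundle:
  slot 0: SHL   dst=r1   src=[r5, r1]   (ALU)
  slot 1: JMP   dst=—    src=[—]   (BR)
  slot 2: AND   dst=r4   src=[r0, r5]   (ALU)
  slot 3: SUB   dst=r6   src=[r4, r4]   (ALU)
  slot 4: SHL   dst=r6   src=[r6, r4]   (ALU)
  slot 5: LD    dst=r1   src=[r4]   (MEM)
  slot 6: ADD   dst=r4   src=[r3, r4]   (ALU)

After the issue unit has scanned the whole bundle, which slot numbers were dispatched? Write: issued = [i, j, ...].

(0) want 1×ALU +2rd +1wr — yes → AL2|MU2|ME2|BR1|rd4|wr3
(1) want 1×BR +0rd +0wr — yes → AL2|MU2|ME2|BR0|rd4|wr3
(2) want 1×ALU +2rd +1wr — yes → AL1|MU2|ME2|BR0|rd2|wr2
(3) want 1×ALU +1rd +1wr — yes → AL0|MU2|ME2|BR0|rd1|wr1
(4) want 1×ALU +2rd +1wr — FU → AL0|MU2|ME2|BR0|rd1|wr1
(5) want 1×MEM +1rd +1wr — WAW → AL0|MU2|ME2|BR0|rd1|wr1
(6) want 1×ALU +2rd +1wr — FU → AL0|MU2|ME2|BR0|rd1|wr1

issued = [0, 1, 2, 3]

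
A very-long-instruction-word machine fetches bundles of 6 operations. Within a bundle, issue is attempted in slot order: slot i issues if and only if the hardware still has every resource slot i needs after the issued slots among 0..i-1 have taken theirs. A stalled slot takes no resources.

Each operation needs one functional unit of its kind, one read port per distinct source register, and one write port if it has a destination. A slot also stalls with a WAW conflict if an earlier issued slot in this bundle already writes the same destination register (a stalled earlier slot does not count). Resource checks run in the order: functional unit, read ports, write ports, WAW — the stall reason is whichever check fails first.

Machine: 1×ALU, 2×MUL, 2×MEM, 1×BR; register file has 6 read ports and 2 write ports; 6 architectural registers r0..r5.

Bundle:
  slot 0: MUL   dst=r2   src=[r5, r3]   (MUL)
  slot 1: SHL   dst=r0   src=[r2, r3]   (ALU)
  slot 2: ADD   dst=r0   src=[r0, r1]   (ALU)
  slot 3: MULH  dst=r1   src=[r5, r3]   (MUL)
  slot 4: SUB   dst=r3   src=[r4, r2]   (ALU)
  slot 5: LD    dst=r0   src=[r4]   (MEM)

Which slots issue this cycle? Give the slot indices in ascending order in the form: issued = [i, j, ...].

issued = [0, 1]

slot 0 (MUL): ISSUE — free A1,Mu1,Ld2,B1 rp4 wp1
slot 1 (ALU): ISSUE — free A0,Mu1,Ld2,B1 rp2 wp0
slot 2 (ALU): stall FU — free A0,Mu1,Ld2,B1 rp2 wp0
slot 3 (MUL): stall WR_PORT — free A0,Mu1,Ld2,B1 rp2 wp0
slot 4 (ALU): stall FU — free A0,Mu1,Ld2,B1 rp2 wp0
slot 5 (MEM): stall WR_PORT — free A0,Mu1,Ld2,B1 rp2 wp0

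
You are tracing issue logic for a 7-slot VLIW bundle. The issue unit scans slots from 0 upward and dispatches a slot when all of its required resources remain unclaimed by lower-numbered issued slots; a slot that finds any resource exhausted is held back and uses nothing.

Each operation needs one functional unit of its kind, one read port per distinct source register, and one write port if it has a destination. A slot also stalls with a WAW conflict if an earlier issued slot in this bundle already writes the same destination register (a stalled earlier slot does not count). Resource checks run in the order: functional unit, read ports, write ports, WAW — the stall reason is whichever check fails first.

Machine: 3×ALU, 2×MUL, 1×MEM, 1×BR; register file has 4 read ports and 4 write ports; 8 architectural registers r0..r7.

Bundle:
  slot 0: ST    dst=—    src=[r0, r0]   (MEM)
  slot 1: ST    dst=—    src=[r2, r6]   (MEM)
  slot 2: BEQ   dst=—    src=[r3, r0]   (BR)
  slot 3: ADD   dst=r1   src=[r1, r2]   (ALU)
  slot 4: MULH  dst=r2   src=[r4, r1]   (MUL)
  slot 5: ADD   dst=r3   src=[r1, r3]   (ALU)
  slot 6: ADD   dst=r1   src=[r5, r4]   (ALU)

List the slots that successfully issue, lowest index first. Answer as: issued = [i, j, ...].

#0 MEM src=r0,r0 dispatched  <A:3 Mu:2 Ld:0 B:1 rd:3 wr:4>
#1 MEM src=r2,r6 held:FU  <A:3 Mu:2 Ld:0 B:1 rd:3 wr:4>
#2 BR src=r3,r0 dispatched  <A:3 Mu:2 Ld:0 B:0 rd:1 wr:4>
#3 ALU src=r1,r2 held:RD_PORT  <A:3 Mu:2 Ld:0 B:0 rd:1 wr:4>
#4 MUL src=r4,r1 held:RD_PORT  <A:3 Mu:2 Ld:0 B:0 rd:1 wr:4>
#5 ALU src=r1,r3 held:RD_PORT  <A:3 Mu:2 Ld:0 B:0 rd:1 wr:4>
#6 ALU src=r5,r4 held:RD_PORT  <A:3 Mu:2 Ld:0 B:0 rd:1 wr:4>

issued = [0, 2]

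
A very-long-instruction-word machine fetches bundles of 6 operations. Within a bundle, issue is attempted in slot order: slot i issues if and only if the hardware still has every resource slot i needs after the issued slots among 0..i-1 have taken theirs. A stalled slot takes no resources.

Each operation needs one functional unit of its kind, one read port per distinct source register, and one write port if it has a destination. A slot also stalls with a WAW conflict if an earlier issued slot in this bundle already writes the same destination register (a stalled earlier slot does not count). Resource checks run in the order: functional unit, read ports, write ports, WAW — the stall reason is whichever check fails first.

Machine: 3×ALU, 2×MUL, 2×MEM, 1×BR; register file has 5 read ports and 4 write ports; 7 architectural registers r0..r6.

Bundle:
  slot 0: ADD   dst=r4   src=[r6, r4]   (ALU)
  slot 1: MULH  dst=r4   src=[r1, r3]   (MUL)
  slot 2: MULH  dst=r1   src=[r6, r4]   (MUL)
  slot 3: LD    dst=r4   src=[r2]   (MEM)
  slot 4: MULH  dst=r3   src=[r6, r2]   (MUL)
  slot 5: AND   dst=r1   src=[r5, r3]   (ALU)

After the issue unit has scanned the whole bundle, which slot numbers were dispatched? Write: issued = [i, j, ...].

issued = [0, 2]

  0. ALU→r4 ⇒ go  {2A/2Mu/2Ld/1B | 3r 3w}
  1. MUL→r4 ⇒ no(WAW)  {2A/2Mu/2Ld/1B | 3r 3w}
  2. MUL→r1 ⇒ go  {2A/1Mu/2Ld/1B | 1r 2w}
  3. MEM→r4 ⇒ no(WAW)  {2A/1Mu/2Ld/1B | 1r 2w}
  4. MUL→r3 ⇒ no(RD_PORT)  {2A/1Mu/2Ld/1B | 1r 2w}
  5. ALU→r1 ⇒ no(RD_PORT)  {2A/1Mu/2Ld/1B | 1r 2w}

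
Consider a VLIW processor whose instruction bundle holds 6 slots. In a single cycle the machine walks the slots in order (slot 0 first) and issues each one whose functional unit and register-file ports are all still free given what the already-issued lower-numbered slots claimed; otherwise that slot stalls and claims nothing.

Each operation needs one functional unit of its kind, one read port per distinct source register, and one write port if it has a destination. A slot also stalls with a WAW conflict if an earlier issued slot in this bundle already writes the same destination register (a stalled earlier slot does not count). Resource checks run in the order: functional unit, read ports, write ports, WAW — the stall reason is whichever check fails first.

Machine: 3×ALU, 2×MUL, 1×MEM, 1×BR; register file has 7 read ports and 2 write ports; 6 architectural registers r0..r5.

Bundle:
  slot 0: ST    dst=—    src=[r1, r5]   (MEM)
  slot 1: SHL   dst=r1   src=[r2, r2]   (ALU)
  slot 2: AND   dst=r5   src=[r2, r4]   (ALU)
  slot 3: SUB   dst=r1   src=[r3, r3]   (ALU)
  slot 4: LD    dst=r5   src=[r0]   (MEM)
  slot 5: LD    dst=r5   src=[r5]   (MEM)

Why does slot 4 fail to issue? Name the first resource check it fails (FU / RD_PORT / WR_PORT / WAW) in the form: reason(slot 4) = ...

[0] MEM needs rd=2 wr=0: ok; after: ALU=3 MUL=2 MEM=0 BR=1, R=5, W=2
[1] ALU needs rd=1 wr=1: ok; after: ALU=2 MUL=2 MEM=0 BR=1, R=4, W=1
[2] ALU needs rd=2 wr=1: ok; after: ALU=1 MUL=2 MEM=0 BR=1, R=2, W=0
[3] ALU needs rd=1 wr=1: WR_PORT; after: ALU=1 MUL=2 MEM=0 BR=1, R=2, W=0
[4] MEM needs rd=1 wr=1: FU; after: ALU=1 MUL=2 MEM=0 BR=1, R=2, W=0
[5] MEM needs rd=1 wr=1: FU; after: ALU=1 MUL=2 MEM=0 BR=1, R=2, W=0

reason(slot 4) = FU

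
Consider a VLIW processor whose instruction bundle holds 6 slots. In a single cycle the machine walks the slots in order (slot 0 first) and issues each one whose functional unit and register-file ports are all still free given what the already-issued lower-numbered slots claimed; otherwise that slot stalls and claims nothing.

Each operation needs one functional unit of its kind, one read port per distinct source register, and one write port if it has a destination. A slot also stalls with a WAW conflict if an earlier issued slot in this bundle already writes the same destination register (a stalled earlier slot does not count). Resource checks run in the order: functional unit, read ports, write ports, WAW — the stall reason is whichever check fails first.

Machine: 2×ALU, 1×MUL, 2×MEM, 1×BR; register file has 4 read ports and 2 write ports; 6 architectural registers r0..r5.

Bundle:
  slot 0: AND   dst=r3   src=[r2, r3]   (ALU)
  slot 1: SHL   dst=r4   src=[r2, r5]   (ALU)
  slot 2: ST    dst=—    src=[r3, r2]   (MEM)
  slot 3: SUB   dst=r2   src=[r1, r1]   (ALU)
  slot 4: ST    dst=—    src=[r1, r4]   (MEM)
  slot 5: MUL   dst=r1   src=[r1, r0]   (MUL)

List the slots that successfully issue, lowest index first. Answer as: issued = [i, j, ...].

slot 0 (ALU): ISSUE — free A1,Mu1,Ld2,B1 rp2 wp1
slot 1 (ALU): ISSUE — free A0,Mu1,Ld2,B1 rp0 wp0
slot 2 (MEM): stall RD_PORT — free A0,Mu1,Ld2,B1 rp0 wp0
slot 3 (ALU): stall FU — free A0,Mu1,Ld2,B1 rp0 wp0
slot 4 (MEM): stall RD_PORT — free A0,Mu1,Ld2,B1 rp0 wp0
slot 5 (MUL): stall RD_PORT — free A0,Mu1,Ld2,B1 rp0 wp0

issued = [0, 1]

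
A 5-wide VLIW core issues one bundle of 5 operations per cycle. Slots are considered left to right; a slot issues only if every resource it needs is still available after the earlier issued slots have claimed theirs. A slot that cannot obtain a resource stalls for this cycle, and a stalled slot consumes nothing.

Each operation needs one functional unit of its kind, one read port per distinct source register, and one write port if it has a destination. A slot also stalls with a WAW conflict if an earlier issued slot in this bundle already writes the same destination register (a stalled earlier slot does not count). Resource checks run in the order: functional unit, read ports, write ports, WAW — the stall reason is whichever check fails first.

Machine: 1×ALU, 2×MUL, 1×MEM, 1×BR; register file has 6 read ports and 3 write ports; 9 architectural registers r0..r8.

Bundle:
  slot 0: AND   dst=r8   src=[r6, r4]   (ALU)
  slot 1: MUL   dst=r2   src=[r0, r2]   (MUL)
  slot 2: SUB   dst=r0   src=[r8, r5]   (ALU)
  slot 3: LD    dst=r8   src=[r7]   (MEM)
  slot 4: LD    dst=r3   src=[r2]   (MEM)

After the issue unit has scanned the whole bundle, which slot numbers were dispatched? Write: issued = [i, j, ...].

issued = [0, 1, 4]

(0) want 1×ALU +2rd +1wr — yes → AL0|MU2|ME1|BR1|rd4|wr2
(1) want 1×MUL +2rd +1wr — yes → AL0|MU1|ME1|BR1|rd2|wr1
(2) want 1×ALU +2rd +1wr — FU → AL0|MU1|ME1|BR1|rd2|wr1
(3) want 1×MEM +1rd +1wr — WAW → AL0|MU1|ME1|BR1|rd2|wr1
(4) want 1×MEM +1rd +1wr — yes → AL0|MU1|ME0|BR1|rd1|wr0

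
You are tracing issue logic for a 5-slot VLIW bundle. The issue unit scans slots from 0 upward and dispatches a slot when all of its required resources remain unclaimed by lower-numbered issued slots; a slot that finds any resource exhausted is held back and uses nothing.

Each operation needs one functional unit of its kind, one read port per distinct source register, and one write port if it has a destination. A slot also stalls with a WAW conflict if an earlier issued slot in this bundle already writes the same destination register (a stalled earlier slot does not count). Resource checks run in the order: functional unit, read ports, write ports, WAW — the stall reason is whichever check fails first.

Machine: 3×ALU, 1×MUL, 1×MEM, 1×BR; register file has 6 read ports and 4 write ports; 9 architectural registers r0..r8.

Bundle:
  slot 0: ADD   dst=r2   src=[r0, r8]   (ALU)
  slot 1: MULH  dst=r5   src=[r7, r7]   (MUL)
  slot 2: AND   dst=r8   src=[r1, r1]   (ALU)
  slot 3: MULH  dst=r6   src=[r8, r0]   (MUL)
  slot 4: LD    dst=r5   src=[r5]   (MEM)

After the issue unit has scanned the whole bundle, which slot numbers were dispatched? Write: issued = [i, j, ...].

[0] ALU needs rd=2 wr=1: ok; after: ALU=2 MUL=1 MEM=1 BR=1, R=4, W=3
[1] MUL needs rd=1 wr=1: ok; after: ALU=2 MUL=0 MEM=1 BR=1, R=3, W=2
[2] ALU needs rd=1 wr=1: ok; after: ALU=1 MUL=0 MEM=1 BR=1, R=2, W=1
[3] MUL needs rd=2 wr=1: FU; after: ALU=1 MUL=0 MEM=1 BR=1, R=2, W=1
[4] MEM needs rd=1 wr=1: WAW; after: ALU=1 MUL=0 MEM=1 BR=1, R=2, W=1

issued = [0, 1, 2]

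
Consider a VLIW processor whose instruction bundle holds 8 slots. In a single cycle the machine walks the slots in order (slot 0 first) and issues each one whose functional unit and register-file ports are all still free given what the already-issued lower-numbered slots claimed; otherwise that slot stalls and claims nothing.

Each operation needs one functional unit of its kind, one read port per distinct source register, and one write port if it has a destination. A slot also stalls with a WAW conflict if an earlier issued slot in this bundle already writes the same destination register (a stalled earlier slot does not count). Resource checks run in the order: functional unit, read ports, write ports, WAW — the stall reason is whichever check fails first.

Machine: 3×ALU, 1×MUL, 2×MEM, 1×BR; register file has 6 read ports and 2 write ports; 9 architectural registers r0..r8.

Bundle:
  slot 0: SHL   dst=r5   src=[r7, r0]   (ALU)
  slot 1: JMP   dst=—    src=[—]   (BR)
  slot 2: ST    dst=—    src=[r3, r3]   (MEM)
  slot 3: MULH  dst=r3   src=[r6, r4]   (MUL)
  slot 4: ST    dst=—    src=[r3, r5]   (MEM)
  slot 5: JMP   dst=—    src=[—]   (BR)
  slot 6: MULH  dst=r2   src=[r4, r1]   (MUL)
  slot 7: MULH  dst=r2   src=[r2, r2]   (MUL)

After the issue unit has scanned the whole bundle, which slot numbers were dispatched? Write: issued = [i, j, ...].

issued = [0, 1, 2, 3]

slot 0 (ALU): ISSUE — free A2,Mu1,Ld2,B1 rp4 wp1
slot 1 (BR): ISSUE — free A2,Mu1,Ld2,B0 rp4 wp1
slot 2 (MEM): ISSUE — free A2,Mu1,Ld1,B0 rp3 wp1
slot 3 (MUL): ISSUE — free A2,Mu0,Ld1,B0 rp1 wp0
slot 4 (MEM): stall RD_PORT — free A2,Mu0,Ld1,B0 rp1 wp0
slot 5 (BR): stall FU — free A2,Mu0,Ld1,B0 rp1 wp0
slot 6 (MUL): stall FU — free A2,Mu0,Ld1,B0 rp1 wp0
slot 7 (MUL): stall FU — free A2,Mu0,Ld1,B0 rp1 wp0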